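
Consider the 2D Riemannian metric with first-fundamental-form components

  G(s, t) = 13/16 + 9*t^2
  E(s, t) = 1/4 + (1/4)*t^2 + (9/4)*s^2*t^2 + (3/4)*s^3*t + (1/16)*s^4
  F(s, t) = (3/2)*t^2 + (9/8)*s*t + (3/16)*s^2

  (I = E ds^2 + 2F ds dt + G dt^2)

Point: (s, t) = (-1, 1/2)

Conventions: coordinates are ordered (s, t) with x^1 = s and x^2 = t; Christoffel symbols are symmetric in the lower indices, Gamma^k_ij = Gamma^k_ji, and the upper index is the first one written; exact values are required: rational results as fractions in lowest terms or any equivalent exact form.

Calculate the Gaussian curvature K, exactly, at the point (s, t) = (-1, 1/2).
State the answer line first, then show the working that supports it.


Answer: K = 121888/194481

E = 9/16, F = 0, G = 49/16, EG - F^2 = 441/256 at the point
E_s = -1/4, E_t = 7/4, F_s = 3/16, F_t = 3/8, G_s = 0, G_t = 9
E_tt = 5, F_st = 9/8, G_ss = 0
By Brioschi, K is (det M1 - det M2) divided by (EG - F^2) squared.
M1 = [[-E_tt/2 + F_st - G_ss/2, E_s/2, F_s - E_t/2], [F_t - G_s/2, E, F], [G_t/2, F, G]] = [[-11/8, -1/8, -11/16], [3/8, 9/16, 0], [9/2, 0, 49/16]]; det M1 = -993/2048
M2 = [[0, E_t/2, G_s/2], [E_t/2, E, F], [G_s/2, F, G]] = [[0, 7/8, 0], [7/8, 9/16, 0], [0, 0, 49/16]]; det M2 = -2401/1024
det M1 - det M2 = 3809/2048; K = 3809/2048 / (441/256)^2 = 121888/194481


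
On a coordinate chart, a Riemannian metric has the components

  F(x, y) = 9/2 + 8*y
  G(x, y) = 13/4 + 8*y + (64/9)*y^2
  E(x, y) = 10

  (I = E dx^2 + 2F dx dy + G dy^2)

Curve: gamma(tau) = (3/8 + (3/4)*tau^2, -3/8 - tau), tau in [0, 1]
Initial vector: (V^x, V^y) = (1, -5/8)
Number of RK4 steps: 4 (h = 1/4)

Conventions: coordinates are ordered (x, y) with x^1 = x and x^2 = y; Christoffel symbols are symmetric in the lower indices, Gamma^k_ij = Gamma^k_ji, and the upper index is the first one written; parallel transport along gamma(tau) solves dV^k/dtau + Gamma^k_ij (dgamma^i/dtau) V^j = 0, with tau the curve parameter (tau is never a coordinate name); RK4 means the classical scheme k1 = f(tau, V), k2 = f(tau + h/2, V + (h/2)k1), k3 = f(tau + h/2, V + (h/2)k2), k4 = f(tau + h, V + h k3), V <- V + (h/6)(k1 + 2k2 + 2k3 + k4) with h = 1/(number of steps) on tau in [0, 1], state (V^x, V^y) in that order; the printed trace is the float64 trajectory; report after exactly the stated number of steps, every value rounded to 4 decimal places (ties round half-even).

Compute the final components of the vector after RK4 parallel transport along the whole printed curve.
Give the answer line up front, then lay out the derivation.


Answer: V^x = 0.5670, V^y = -0.5220

gamma'(tau) = ((3/2)*tau, -1); f(tau, V)^k = -Gamma^k_ij(gamma(tau)) gamma'^i(tau) V^j; h = 1/4; intermediate values shown to 6 dp
curve data and Christoffel symbols at the stage parameters:
  tau = 0.000000: gamma = (0.375000, -0.375000), gamma' = (0.000000, -1.000000); Gamma_xxx = 0.000000, Gamma_xxy = 0.000000, Gamma_xyy = 0.780488, Gamma_yxx = 0.000000, Gamma_yxy = 0.000000, Gamma_yyy = 0.130081
  tau = 0.125000: gamma = (0.386719, -0.500000), gamma' = (0.187500, -1.000000); Gamma_xxx = 0.000000, Gamma_xxy = 0.000000, Gamma_xyy = 0.797784, Gamma_yxx = 0.000000, Gamma_yxy = 0.000000, Gamma_yyy = 0.044321
  tau = 0.250000: gamma = (0.421875, -0.625000), gamma' = (0.375000, -1.000000); Gamma_xxx = 0.000000, Gamma_xxy = 0.000000, Gamma_xyy = 0.797784, Gamma_yxx = 0.000000, Gamma_yxy = 0.000000, Gamma_yyy = -0.044321
  tau = 0.375000: gamma = (0.480469, -0.750000), gamma' = (0.562500, -1.000000); Gamma_xxx = 0.000000, Gamma_xxy = 0.000000, Gamma_xyy = 0.780488, Gamma_yxx = 0.000000, Gamma_yxy = 0.000000, Gamma_yyy = -0.130081
  tau = 0.500000: gamma = (0.562500, -0.875000), gamma' = (0.750000, -1.000000); Gamma_xxx = 0.000000, Gamma_xxy = 0.000000, Gamma_xyy = 0.748052, Gamma_yxx = 0.000000, Gamma_yxy = 0.000000, Gamma_yyy = -0.207792
  tau = 0.625000: gamma = (0.667969, -1.000000), gamma' = (0.937500, -1.000000); Gamma_xxx = 0.000000, Gamma_xxy = 0.000000, Gamma_xyy = 0.704156, Gamma_yxx = 0.000000, Gamma_yxy = 0.000000, Gamma_yyy = -0.273839
  tau = 0.750000: gamma = (0.796875, -1.125000), gamma' = (1.125000, -1.000000); Gamma_xxx = 0.000000, Gamma_xxy = 0.000000, Gamma_xyy = 0.653061, Gamma_yxx = 0.000000, Gamma_yxy = 0.000000, Gamma_yyy = -0.326531
  tau = 0.875000: gamma = (0.949219, -1.250000), gamma' = (1.312500, -1.000000); Gamma_xxx = 0.000000, Gamma_xxy = 0.000000, Gamma_xyy = 0.598753, Gamma_yxx = 0.000000, Gamma_yxy = 0.000000, Gamma_yyy = -0.365904
  tau = 1.000000: gamma = (1.125000, -1.375000), gamma' = (1.500000, -1.000000); Gamma_xxx = 0.000000, Gamma_xxy = 0.000000, Gamma_xyy = 0.544423, Gamma_yxx = 0.000000, Gamma_yxy = 0.000000, Gamma_yyy = -0.393195
step 0: V^x = 1.0000, V^y = -0.6250
step 1: k1 = (-0.487805, -0.081301), k2 = (-0.506723, -0.028151), k3 = (-0.501422, -0.027857), k4 = (-0.504171, 0.028009); V <- V + (h/6)(k1 + 2k2 + 2k3 + k4): V^x = 0.8747, V^y = -0.6319
step 2: k1 = (-0.504110, 0.028006), k2 = (-0.490448, 0.081741), k3 = (-0.485206, 0.080868), k4 = (-0.457562, 0.127100); V <- V + (h/6)(k1 + 2k2 + 2k3 + k4): V^x = 0.7533, V^y = -0.6119
step 3: k1 = (-0.457714, 0.127143), k2 = (-0.419664, 0.163203), k3 = (-0.416490, 0.161968), k4 = (-0.373148, 0.186574); V <- V + (h/6)(k1 + 2k2 + 2k3 + k4): V^x = 0.6490, V^y = -0.5717
step 4: k1 = (-0.373358, 0.186679), k2 = (-0.328338, 0.200651), k3 = (-0.327292, 0.200012), k4 = (-0.284027, 0.205131); V <- V + (h/6)(k1 + 2k2 + 2k3 + k4): V^x = 0.5670, V^y = -0.5220


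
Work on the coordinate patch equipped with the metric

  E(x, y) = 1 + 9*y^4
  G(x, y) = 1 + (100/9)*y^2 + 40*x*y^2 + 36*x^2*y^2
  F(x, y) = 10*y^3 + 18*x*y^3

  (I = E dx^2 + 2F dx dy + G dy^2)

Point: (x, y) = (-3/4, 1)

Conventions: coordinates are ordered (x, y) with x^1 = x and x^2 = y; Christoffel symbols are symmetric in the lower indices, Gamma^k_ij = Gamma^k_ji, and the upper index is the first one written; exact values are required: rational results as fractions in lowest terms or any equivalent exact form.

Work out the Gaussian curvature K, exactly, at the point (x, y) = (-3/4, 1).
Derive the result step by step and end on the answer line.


E = 10, F = -7/2, G = 85/36, EG - F^2 = 409/36 at the point
E_x = 0, E_y = 36, F_x = 18, F_y = -21/2, G_x = -14, G_y = 49/18
E_yy = 108, F_xy = 54, G_xx = 72
Using the Brioschi determinant formula for K from the metric derivatives:
M1 = [[-E_yy/2 + F_xy - G_xx/2, E_x/2, F_x - E_y/2], [F_y - G_x/2, E, F], [G_y/2, F, G]] = [[-36, 0, 0], [-7/2, 10, -7/2], [49/36, -7/2, 85/36]]; det M1 = -409
M2 = [[0, E_y/2, G_x/2], [E_y/2, E, F], [G_x/2, F, G]] = [[0, 18, -7], [18, 10, -7/2], [-7, -7/2, 85/36]]; det M2 = -373
det M1 - det M2 = -36; K = -36 / (409/36)^2 = -46656/167281

Answer: K = -46656/167281


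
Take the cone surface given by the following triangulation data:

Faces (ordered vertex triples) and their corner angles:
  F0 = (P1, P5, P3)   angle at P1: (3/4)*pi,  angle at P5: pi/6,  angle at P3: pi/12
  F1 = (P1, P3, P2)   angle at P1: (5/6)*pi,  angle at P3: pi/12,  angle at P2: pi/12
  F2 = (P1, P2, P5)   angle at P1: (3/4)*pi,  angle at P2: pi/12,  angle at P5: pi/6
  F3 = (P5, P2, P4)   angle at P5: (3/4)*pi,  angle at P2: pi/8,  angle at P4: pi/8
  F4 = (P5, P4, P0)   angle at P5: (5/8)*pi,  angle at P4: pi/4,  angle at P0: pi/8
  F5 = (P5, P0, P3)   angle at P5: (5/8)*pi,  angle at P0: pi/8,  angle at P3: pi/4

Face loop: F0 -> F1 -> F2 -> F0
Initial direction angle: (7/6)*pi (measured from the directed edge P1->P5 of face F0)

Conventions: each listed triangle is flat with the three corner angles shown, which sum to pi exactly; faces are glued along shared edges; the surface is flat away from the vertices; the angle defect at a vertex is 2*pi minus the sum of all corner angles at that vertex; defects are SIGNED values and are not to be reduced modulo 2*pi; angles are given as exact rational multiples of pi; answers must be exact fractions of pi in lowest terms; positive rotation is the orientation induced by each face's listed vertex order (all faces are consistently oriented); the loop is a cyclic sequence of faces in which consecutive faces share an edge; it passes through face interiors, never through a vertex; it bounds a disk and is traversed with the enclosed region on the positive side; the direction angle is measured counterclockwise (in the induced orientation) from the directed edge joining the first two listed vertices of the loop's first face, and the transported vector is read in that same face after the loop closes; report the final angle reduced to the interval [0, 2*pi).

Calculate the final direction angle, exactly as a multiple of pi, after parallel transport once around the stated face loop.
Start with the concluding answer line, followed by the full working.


Answer: final direction angle = (5/6)*pi

enclosed vertex P1: corner angles sum to (7/3)*pi, defect = 2*pi - (7/3)*pi = -pi/3
holonomy = initial angle + sum of enclosed defects (mod 2*pi), positive in the induced orientation
final angle = (7/6)*pi - pi/3 = (5/6)*pi (mod 2*pi)


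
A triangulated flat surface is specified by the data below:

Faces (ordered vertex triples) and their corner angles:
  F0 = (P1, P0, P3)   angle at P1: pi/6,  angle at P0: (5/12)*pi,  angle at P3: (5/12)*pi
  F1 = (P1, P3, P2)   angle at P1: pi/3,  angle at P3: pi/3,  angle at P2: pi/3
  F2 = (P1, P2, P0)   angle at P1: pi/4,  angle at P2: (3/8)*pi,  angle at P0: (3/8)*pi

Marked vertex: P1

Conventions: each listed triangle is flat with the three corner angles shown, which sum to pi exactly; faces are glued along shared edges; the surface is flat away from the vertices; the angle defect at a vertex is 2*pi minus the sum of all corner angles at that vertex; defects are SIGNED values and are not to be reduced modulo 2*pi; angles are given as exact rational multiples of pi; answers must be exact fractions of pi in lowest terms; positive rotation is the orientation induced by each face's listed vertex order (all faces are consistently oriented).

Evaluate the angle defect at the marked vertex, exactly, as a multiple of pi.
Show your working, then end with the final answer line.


Sum of corner angles at P1: (3/4)*pi
defect = 2*pi - (3/4)*pi

Answer: defect(P1) = (5/4)*pi


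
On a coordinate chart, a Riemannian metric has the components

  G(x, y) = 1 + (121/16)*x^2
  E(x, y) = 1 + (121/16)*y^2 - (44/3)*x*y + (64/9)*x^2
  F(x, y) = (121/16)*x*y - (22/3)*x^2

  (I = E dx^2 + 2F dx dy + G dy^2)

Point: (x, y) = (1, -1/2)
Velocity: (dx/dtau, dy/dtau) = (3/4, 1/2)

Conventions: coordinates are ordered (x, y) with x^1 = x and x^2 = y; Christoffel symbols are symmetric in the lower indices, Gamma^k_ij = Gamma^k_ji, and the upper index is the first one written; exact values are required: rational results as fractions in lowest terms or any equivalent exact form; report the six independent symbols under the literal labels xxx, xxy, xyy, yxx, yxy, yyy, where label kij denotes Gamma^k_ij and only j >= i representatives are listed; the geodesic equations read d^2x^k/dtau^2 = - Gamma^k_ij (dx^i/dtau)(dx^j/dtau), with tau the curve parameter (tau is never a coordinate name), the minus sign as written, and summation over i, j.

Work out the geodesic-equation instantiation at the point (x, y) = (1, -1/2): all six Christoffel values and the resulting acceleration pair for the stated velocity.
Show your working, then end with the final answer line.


E = 9985/576, F = -1067/96, G = 137/16 at the point
E_x = 194/9, E_y = -1067/48, F_x = -1771/96, F_y = 121/16, G_x = 121/8, G_y = 0
EG - F^2 = 14341/576;  g^inv = (576/14341) * [[137/16, 1067/96], [1067/96, 9985/576]]
first-kind symbols [ij,l] = (1/2)(d_i g_jl + d_j g_il - d_l g_ij): [xx,x] = E_x/2 = 97/9, [xx,y] = F_x - E_y/2 = -22/3, [xy,x] = E_y/2 = -1067/96, [xy,y] = G_x/2 = 121/16, [yy,x] = F_y - G_x/2 = 0, [yy,y] = G_y/2 = 0
Gamma^x_ij = (G*[ij,x] - F*[ij,y])/(EG - F^2), Gamma^y_ij = (E*[ij,y] - F*[ij,x])/(EG - F^2)
Gamma_xxx = 6208/14341, Gamma_xxy = -6402/14341, Gamma_xyy = 0, Gamma_yxx = -4224/14341, Gamma_yxy = 4356/14341, Gamma_yyy = 0
d^2x/dtau^2 = -(Gamma_xxx*(3/4)^2 + 2*Gamma_xxy*(3/4)*(1/2) + Gamma_xyy*(1/2)^2) = 2619/28682
d^2y/dtau^2 = -(Gamma_yxx*(3/4)^2 + 2*Gamma_yxy*(3/4)*(1/2) + Gamma_yyy*(1/2)^2) = -891/14341

Answer: Gamma_xxx = 6208/14341, Gamma_xxy = -6402/14341, Gamma_xyy = 0, Gamma_yxx = -4224/14341, Gamma_yxy = 4356/14341, Gamma_yyy = 0; accelerations (d^2x/dtau^2, d^2y/dtau^2) = (2619/28682, -891/14341)


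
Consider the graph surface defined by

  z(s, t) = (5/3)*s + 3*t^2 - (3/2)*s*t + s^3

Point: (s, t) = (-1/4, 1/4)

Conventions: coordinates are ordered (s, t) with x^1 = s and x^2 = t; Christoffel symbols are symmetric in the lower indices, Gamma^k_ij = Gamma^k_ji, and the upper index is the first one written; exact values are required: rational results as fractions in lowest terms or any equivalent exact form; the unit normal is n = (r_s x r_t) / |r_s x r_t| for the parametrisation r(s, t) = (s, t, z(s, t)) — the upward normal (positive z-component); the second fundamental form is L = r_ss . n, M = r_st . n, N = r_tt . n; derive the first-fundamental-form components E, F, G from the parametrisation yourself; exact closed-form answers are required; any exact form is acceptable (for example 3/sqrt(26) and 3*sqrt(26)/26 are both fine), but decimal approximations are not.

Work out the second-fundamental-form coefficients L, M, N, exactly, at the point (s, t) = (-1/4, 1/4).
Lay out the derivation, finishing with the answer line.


z_s = 71/48, z_t = 15/8, z_ss = -3/2, z_st = -3/2, z_tt = 6
E = 7345/2304, F = 355/128, G = 289/64; answer radicand W^2 = 15445/2304
unnormalised second-form numerators: l = -3/2, m = -3/2, n = 6; L = l/sqrt(15445/2304), and similarly M = m/sqrt(W^2), N = n/sqrt(W^2)

Answer: L = -72*sqrt(15445)/15445, M = -72*sqrt(15445)/15445, N = 288*sqrt(15445)/15445


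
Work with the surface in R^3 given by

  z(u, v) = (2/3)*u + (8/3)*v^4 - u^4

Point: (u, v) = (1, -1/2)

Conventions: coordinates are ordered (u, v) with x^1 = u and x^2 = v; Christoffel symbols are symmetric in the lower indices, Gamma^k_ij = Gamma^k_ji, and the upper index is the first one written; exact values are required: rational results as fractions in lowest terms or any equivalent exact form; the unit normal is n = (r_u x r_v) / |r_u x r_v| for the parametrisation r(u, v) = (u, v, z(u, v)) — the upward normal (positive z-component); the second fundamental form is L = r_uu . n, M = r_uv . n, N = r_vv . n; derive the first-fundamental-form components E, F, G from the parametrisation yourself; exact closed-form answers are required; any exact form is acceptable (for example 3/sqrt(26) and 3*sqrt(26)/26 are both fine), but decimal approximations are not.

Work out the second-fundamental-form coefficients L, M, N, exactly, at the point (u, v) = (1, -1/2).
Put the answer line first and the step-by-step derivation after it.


Answer: L = -36*sqrt(5)/25, M = 0, N = 24*sqrt(5)/25

z_u = -10/3, z_v = -4/3, z_uu = -12, z_uv = 0, z_vv = 8
E = 109/9, F = 40/9, G = 25/9; answer radicand W^2 = 125/9
unnormalised second-form numerators: l = -12, m = 0, n = 8; L = l/sqrt(125/9), and similarly M = m/sqrt(W^2), N = n/sqrt(W^2)


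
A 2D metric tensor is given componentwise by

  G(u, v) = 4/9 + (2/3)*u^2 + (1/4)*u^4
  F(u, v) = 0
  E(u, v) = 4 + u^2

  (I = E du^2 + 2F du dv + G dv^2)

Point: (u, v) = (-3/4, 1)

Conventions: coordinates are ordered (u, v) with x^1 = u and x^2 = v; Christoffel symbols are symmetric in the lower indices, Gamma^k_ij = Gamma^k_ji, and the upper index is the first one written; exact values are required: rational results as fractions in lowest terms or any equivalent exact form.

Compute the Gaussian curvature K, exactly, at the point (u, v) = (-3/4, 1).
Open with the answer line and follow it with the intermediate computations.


Answer: K = -98304/484939

E = 73/16, F = 0, G = 8281/9216, EG - F^2 = 604513/147456 at the point
E_u = -3/2, E_v = 0, F_u = 0, F_v = 0, G_u = -91/64, G_v = 0
E_vv = 0, F_uv = 0, G_uu = 145/48
Using the Brioschi determinant formula for K from the metric derivatives:
M1 = [[-E_vv/2 + F_uv - G_uu/2, E_u/2, F_u - E_v/2], [F_v - G_u/2, E, F], [G_v/2, F, G]] = [[-145/96, -3/4, 0], [91/128, 73/16, 0], [0, 0, 8281/9216]]; det M1 = -40436123/7077888
M2 = [[0, E_v/2, G_u/2], [E_v/2, E, F], [G_u/2, F, G]] = [[0, 0, -91/128], [0, 73/16, 0], [-91/128, 0, 8281/9216]]; det M2 = -604513/262144
det M1 - det M2 = -753571/221184; K = -753571/221184 / (604513/147456)^2 = -98304/484939


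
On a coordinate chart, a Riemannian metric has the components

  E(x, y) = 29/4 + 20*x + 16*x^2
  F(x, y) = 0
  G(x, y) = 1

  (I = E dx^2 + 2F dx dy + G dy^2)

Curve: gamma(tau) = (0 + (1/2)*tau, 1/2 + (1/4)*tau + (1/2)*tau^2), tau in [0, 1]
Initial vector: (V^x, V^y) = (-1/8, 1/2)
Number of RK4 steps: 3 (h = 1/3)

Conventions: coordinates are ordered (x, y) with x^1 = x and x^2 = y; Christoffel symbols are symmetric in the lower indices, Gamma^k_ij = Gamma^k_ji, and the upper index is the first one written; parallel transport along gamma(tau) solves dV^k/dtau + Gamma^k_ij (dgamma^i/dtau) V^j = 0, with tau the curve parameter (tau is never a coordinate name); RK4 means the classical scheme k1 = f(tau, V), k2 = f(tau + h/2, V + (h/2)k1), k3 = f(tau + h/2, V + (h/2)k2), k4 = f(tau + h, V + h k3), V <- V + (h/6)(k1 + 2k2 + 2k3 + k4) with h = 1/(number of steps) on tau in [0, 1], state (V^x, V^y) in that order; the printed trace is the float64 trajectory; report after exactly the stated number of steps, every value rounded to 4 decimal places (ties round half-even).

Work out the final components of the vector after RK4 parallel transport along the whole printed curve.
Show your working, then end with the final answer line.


gamma'(tau) = (1/2, 1/4 + tau); f(tau, V)^k = -Gamma^k_ij(gamma(tau)) gamma'^i(tau) V^j; h = 1/3; intermediate values shown to 6 dp
curve data and Christoffel symbols at the stage parameters:
  tau = 0.000000: gamma = (0.000000, 0.500000), gamma' = (0.500000, 0.250000); Gamma_xxx = 1.379310, Gamma_xxy = 0.000000, Gamma_xyy = 0.000000, Gamma_yxx = 0.000000, Gamma_yxy = 0.000000, Gamma_yyy = 0.000000
  tau = 0.166667: gamma = (0.083333, 0.555556), gamma' = (0.500000, 0.416667); Gamma_xxx = 1.255385, Gamma_xxy = 0.000000, Gamma_xyy = 0.000000, Gamma_yxx = 0.000000, Gamma_yxy = 0.000000, Gamma_yyy = 0.000000
  tau = 0.333333: gamma = (0.166667, 0.638889), gamma' = (0.500000, 0.583333); Gamma_xxx = 1.148615, Gamma_xxy = 0.000000, Gamma_xyy = 0.000000, Gamma_yxx = 0.000000, Gamma_yxy = 0.000000, Gamma_yyy = 0.000000
  tau = 0.500000: gamma = (0.250000, 0.750000), gamma' = (0.500000, 0.750000); Gamma_xxx = 1.056604, Gamma_xxy = 0.000000, Gamma_xyy = 0.000000, Gamma_yxx = 0.000000, Gamma_yxy = 0.000000, Gamma_yyy = 0.000000
  tau = 0.666667: gamma = (0.333333, 0.888889), gamma' = (0.500000, 0.916667); Gamma_xxx = 0.976991, Gamma_xxy = 0.000000, Gamma_xyy = 0.000000, Gamma_yxx = 0.000000, Gamma_yxy = 0.000000, Gamma_yyy = 0.000000
  tau = 0.833333: gamma = (0.416667, 1.055556), gamma' = (0.500000, 1.083333); Gamma_xxx = 0.907716, Gamma_xxy = 0.000000, Gamma_xyy = 0.000000, Gamma_yxx = 0.000000, Gamma_yxy = 0.000000, Gamma_yyy = 0.000000
  tau = 1.000000: gamma = (0.500000, 1.250000), gamma' = (0.500000, 1.250000); Gamma_xxx = 0.847059, Gamma_xxy = 0.000000, Gamma_xyy = 0.000000, Gamma_yxx = 0.000000, Gamma_yxy = 0.000000, Gamma_yyy = 0.000000
step 0: V^x = -0.1250, V^y = 0.5000
step 1: k1 = (0.086207, 0.000000), k2 = (0.069443, 0.000000), k3 = (0.071197, 0.000000), k4 = (0.058159, 0.000000); V <- V + (h/6)(k1 + 2k2 + 2k3 + k4): V^x = -0.1014, V^y = 0.5000
step 2: k1 = (0.058208, 0.000000), k2 = (0.048420, 0.000000), k3 = (0.049282, 0.000000), k4 = (0.041486, 0.000000); V <- V + (h/6)(k1 + 2k2 + 2k3 + k4): V^x = -0.0850, V^y = 0.5000
step 3: k1 = (0.041502, 0.000000), k2 = (0.035420, 0.000000), k3 = (0.035880, 0.000000), k4 = (0.030917, 0.000000); V <- V + (h/6)(k1 + 2k2 + 2k3 + k4): V^x = -0.0730, V^y = 0.5000

Answer: V^x = -0.0730, V^y = 0.5000


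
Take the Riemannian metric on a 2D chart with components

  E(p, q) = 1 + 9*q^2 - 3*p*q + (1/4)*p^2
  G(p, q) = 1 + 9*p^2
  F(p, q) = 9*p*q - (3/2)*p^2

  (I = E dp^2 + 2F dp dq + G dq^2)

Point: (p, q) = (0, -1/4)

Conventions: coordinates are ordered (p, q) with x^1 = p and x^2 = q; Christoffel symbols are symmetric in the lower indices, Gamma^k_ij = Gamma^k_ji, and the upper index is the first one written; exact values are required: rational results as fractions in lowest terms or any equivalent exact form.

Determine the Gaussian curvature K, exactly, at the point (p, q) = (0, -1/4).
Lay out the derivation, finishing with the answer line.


E = 25/16, F = 0, G = 1, EG - F^2 = 25/16 at the point
E_p = 3/4, E_q = -9/2, F_p = -9/4, F_q = 0, G_p = 0, G_q = 0
E_qq = 18, F_pq = 9, G_pp = 18
Apply the Brioschi formula K = (det M1 - det M2)/(EG - F^2)^2 over the derivative matrices of E, F, G.
M1 = [[-E_qq/2 + F_pq - G_pp/2, E_p/2, F_p - E_q/2], [F_q - G_p/2, E, F], [G_q/2, F, G]] = [[-9, 3/8, 0], [0, 25/16, 0], [0, 0, 1]]; det M1 = -225/16
M2 = [[0, E_q/2, G_p/2], [E_q/2, E, F], [G_p/2, F, G]] = [[0, -9/4, 0], [-9/4, 25/16, 0], [0, 0, 1]]; det M2 = -81/16
det M1 - det M2 = -9; K = -9 / (25/16)^2 = -2304/625

Answer: K = -2304/625


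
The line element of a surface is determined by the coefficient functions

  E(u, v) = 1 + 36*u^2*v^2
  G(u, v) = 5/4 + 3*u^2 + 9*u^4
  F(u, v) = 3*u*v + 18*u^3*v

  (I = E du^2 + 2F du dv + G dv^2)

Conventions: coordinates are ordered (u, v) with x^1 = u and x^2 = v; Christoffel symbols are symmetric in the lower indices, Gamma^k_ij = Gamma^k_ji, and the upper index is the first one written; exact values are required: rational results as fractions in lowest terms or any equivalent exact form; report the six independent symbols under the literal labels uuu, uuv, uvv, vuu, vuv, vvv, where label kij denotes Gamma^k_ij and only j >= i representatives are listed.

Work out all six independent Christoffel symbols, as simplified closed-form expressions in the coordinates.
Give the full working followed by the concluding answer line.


E = 1 + 36*u^2*v^2; F = 3*u*v + 18*u^3*v; G = 5/4 + 3*u^2 + 9*u^4
Gamma^k_ij = (1/2) g^{kl} (d_i g_jl + d_j g_il - d_l g_ij), with g^inv = (1/(EG-F^2)) [[G, -F], [-F, E]]
first partials: E_u = 72*u*v^2, E_v = 72*u^2*v, F_u = 3*v + 54*u^2*v, F_v = 3*u + 18*u^3, G_u = 6*u + 36*u^3, G_v = 0
D = EG - F^2 = 5/4 + 3*u^2 + 36*u^2*v^2 + 9*u^4
expanded: Gamma^u_uu = (G E_u - 2F F_u + F E_v)/(2D), Gamma^u_uv = (G E_v - F G_u)/(2D), Gamma^u_vv = (2G F_v - G G_u - F G_v)/(2D), Gamma^v_uu = (2E F_u - E E_v - F E_u)/(2D), Gamma^v_uv = (E G_u - F E_v)/(2D), Gamma^v_vv = (E G_v - 2F F_v + F G_u)/(2D); substitute and cancel common factors

Answer: Gamma_uuu = 144*u*v^2/(36*u^4 + 144*u^2*v^2 + 12*u^2 + 5), Gamma_uuv = 144*u^2*v/(36*u^4 + 144*u^2*v^2 + 12*u^2 + 5), Gamma_uvv = 0, Gamma_vuu = (72*u^2*v + 12*v)/(36*u^4 + 144*u^2*v^2 + 12*u^2 + 5), Gamma_vuv = (72*u^3 + 12*u)/(36*u^4 + 144*u^2*v^2 + 12*u^2 + 5), Gamma_vvv = 0


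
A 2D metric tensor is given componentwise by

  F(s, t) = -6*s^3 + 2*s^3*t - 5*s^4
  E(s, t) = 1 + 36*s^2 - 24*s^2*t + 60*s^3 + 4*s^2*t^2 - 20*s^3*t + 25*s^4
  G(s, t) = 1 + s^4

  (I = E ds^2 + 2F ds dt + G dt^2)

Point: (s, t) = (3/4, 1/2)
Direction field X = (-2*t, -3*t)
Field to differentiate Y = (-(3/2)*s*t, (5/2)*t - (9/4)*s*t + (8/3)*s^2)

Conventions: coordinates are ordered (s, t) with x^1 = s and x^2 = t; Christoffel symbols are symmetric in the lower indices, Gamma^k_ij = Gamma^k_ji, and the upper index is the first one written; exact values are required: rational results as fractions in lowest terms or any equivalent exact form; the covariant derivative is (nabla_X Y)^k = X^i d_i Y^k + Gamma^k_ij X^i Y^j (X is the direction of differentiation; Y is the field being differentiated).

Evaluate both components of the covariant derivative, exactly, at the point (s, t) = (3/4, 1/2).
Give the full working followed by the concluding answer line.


E = 11281/256, F = -945/256, G = 337/256 at the point
E_s = 2625/16, E_t = -315/16, F_s = -135/8, F_t = 27/32, G_s = 27/16, G_t = 0
EG - F^2 = 5681/128;  g^inv = (128/5681) * [[337/256, 945/256], [945/256, 11281/256]]
first-kind symbols [ij,l] = (1/2)(d_i g_jl + d_j g_il - d_l g_ij): [ss,s] = E_s/2 = 2625/32, [ss,t] = F_s - E_t/2 = -225/32, [st,s] = E_t/2 = -315/32, [st,t] = G_s/2 = 27/32, [tt,s] = F_t - G_s/2 = 0, [tt,t] = G_t/2 = 0
Gamma^s_ij = (G*[ij,s] - F*[ij,t])/(EG - F^2), Gamma^t_ij = (E*[ij,t] - F*[ij,s])/(EG - F^2)
Gamma_sss = 10500/5681, Gamma_sst = -1260/5681, Gamma_stt = 0, Gamma_tss = -900/5681, Gamma_tst = 108/5681, Gamma_ttt = 0
X = (-1, -3/2), Y = (-9/16, 61/32) at the point

Answer: (nabla_X Y)^s = 14673/3952, (nabla_X Y)^t = -33221/7904


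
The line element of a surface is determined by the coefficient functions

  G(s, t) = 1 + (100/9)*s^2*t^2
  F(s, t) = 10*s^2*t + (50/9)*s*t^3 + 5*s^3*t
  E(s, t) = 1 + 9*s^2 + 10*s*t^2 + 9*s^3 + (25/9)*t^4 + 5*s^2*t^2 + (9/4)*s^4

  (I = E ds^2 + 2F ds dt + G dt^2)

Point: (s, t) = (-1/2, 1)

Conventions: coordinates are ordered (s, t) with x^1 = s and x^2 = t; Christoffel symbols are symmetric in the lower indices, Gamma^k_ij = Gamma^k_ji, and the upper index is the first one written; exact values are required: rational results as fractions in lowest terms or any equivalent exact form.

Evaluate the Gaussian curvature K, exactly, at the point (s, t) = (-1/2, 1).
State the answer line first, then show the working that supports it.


Answer: K = -18432/22445

E = 745/576, F = -65/72, G = 34/9, EG - F^2 = 2345/576 at the point
E_s = 13/8, E_t = 65/18, F_s = -25/36, F_t = -155/24, G_s = -100/9, G_t = 50/9
E_tt = 155/6, F_st = 125/12, G_ss = 200/9
K follows from Brioschi's formula, (det M1 - det M2)/(EG - F^2)^2.
M1 = [[-E_tt/2 + F_st - G_ss/2, E_s/2, F_s - E_t/2], [F_t - G_s/2, E, F], [G_t/2, F, G]] = [[-245/18, 13/16, -5/2], [-65/72, 745/576, -65/72], [25/9, -65/72, 34/9]]; det M1 = -61865/1296
M2 = [[0, E_t/2, G_s/2], [E_t/2, E, F], [G_s/2, F, G]] = [[0, 65/36, -50/9], [65/36, 745/576, -65/72], [-50/9, -65/72, 34/9]]; det M2 = -44225/1296
det M1 - det M2 = -245/18; K = -245/18 / (2345/576)^2 = -18432/22445


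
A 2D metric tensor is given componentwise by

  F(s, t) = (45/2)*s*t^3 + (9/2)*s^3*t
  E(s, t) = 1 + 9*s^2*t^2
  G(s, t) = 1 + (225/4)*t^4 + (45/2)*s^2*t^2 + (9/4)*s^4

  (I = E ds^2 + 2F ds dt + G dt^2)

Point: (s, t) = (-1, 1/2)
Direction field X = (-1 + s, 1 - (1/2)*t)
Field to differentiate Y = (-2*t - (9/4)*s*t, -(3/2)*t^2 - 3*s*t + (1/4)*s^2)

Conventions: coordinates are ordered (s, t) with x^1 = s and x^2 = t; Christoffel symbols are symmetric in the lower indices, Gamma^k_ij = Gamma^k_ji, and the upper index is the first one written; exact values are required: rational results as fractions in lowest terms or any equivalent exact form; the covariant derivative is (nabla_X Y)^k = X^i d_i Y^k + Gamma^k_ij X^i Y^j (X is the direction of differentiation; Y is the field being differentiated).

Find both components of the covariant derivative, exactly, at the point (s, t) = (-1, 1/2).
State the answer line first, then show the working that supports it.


Answer: (nabla_X Y)^s = 12999/14992, (nabla_X Y)^t = 8113/937

E = 13/4, F = -81/16, G = 793/64 at the point
E_s = -9/2, E_t = 9, F_s = 153/16, F_t = -171/8, G_s = -81/4, G_t = 405/8
EG - F^2 = 937/64;  g^inv = (64/937) * [[793/64, 81/16], [81/16, 13/4]]
first-kind symbols [ij,l] = (1/2)(d_i g_jl + d_j g_il - d_l g_ij): [ss,s] = E_s/2 = -9/4, [ss,t] = F_s - E_t/2 = 81/16, [st,s] = E_t/2 = 9/2, [st,t] = G_s/2 = -81/8, [tt,s] = F_t - G_s/2 = -45/4, [tt,t] = G_t/2 = 405/16
Gamma^s_ij = (G*[ij,s] - F*[ij,t])/(EG - F^2), Gamma^t_ij = (E*[ij,t] - F*[ij,s])/(EG - F^2)
Gamma_sss = -144/937, Gamma_sst = 288/937, Gamma_stt = -720/937, Gamma_tss = 324/937, Gamma_tst = -648/937, Gamma_ttt = 1620/937
X = (-2, 3/4), Y = (1/8, 11/8) at the point


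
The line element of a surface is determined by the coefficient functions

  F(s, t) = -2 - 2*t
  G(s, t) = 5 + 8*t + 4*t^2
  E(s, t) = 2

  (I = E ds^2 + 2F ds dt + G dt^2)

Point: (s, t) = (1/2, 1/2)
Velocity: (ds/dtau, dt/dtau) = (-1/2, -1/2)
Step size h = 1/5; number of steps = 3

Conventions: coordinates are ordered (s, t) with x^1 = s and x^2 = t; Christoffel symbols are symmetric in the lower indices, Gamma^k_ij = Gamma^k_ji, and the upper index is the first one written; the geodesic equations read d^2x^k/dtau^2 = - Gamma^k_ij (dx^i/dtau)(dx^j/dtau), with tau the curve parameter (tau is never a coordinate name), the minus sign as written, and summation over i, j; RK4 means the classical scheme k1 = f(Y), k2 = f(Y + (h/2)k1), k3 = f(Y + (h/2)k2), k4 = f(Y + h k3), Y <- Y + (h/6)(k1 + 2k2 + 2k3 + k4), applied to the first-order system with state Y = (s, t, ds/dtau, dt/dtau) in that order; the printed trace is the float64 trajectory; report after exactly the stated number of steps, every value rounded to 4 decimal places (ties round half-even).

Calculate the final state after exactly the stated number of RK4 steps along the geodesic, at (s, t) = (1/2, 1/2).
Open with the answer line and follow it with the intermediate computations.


Answer: s = 0.2105, t = 0.1709, ds/dtau = -0.4598, dt/dtau = -0.6062

f(Y) = (ds/dtau, dt/dtau, -Gamma^s_ij Y'^i Y'^j, -Gamma^t_ij Y'^i Y'^j) with the Gammas evaluated at the stage position; h = 0.200000; intermediate values shown to 6 dp
step 0: s = 0.5000, t = 0.5000, ds/dtau = -0.5000, dt/dtau = -0.5000
step 1:
  k1: at (s, t) = (0.500000, 0.500000), (ds/dtau, dt/dtau) = (-0.500000, -0.500000); Gamma_sss = 0.000000, Gamma_sst = 0.000000, Gamma_stt = -0.181818, Gamma_tss = 0.000000, Gamma_tst = 0.000000, Gamma_ttt = 0.545455; k1 = (-0.500000, -0.500000, 0.045455, -0.136364)
  k2: at (s, t) = (0.450000, 0.450000), (ds/dtau, dt/dtau) = (-0.495455, -0.513636); Gamma_sss = 0.000000, Gamma_sst = 0.000000, Gamma_stt = -0.192123, Gamma_tss = 0.000000, Gamma_tst = 0.000000, Gamma_ttt = 0.557157; k2 = (-0.495455, -0.513636, 0.050686, -0.146990)
  k3: at (s, t) = (0.450455, 0.448636), (ds/dtau, dt/dtau) = (-0.494931, -0.514699); Gamma_sss = 0.000000, Gamma_sst = 0.000000, Gamma_stt = -0.192415, Gamma_tss = 0.000000, Gamma_tst = 0.000000, Gamma_ttt = 0.557479; k3 = (-0.494931, -0.514699, 0.050974, -0.147685)
  k4: at (s, t) = (0.401014, 0.397060), (ds/dtau, dt/dtau) = (-0.489805, -0.529537); Gamma_sss = 0.000000, Gamma_sst = 0.000000, Gamma_stt = -0.203934, Gamma_tss = 0.000000, Gamma_tst = 0.000000, Gamma_ttt = 0.569815; k4 = (-0.489805, -0.529537, 0.057185, -0.159782)
  Y <- Y + (h/6)(k1 + 2k2 + 2k3 + k4): s = 0.4010, t = 0.3971, ds/dtau = -0.4898, dt/dtau = -0.5295
step 2:
  k1: at (s, t) = (0.400981, 0.397126), (ds/dtau, dt/dtau) = (-0.489801, -0.529517); Gamma_sss = 0.000000, Gamma_sst = 0.000000, Gamma_stt = -0.203918, Gamma_tss = 0.000000, Gamma_tst = 0.000000, Gamma_ttt = 0.569799; k1 = (-0.489801, -0.529517, 0.057176, -0.159765)
  k2: at (s, t) = (0.352001, 0.344175), (ds/dtau, dt/dtau) = (-0.484084, -0.545493); Gamma_sss = 0.000000, Gamma_sst = 0.000000, Gamma_stt = -0.216750, Gamma_tss = 0.000000, Gamma_tst = 0.000000, Gamma_ttt = 0.582700; k2 = (-0.484084, -0.545493, 0.064497, -0.173390)
  k3: at (s, t) = (0.352572, 0.342577), (ds/dtau, dt/dtau) = (-0.483352, -0.546855); Gamma_sss = 0.000000, Gamma_sst = 0.000000, Gamma_stt = -0.217154, Gamma_tss = 0.000000, Gamma_tst = 0.000000, Gamma_ttt = 0.583092; k3 = (-0.483352, -0.546855, 0.064940, -0.174374)
  k4: at (s, t) = (0.304310, 0.287755), (ds/dtau, dt/dtau) = (-0.476813, -0.564391); Gamma_sss = 0.000000, Gamma_sst = 0.000000, Gamma_stt = -0.231662, Gamma_tss = 0.000000, Gamma_tst = 0.000000, Gamma_ttt = 0.596649; k4 = (-0.476813, -0.564391, 0.073793, -0.190055)
  Y <- Y + (h/6)(k1 + 2k2 + 2k3 + k4): s = 0.3043, t = 0.2878, ds/dtau = -0.4768, dt/dtau = -0.5644
step 3:
  k1: at (s, t) = (0.304265, 0.287840), (ds/dtau, dt/dtau) = (-0.476807, -0.564361); Gamma_sss = 0.000000, Gamma_sst = 0.000000, Gamma_stt = -0.231639, Gamma_tss = 0.000000, Gamma_tst = 0.000000, Gamma_ttt = 0.596628; k1 = (-0.476807, -0.564361, 0.073778, -0.190028)
  k2: at (s, t) = (0.256584, 0.231403), (ds/dtau, dt/dtau) = (-0.469429, -0.583364); Gamma_sss = 0.000000, Gamma_sst = 0.000000, Gamma_stt = -0.247972, Gamma_tss = 0.000000, Gamma_tst = 0.000000, Gamma_ttt = 0.610708; k2 = (-0.469429, -0.583364, 0.084388, -0.207832)
  k3: at (s, t) = (0.257322, 0.229503), (ds/dtau, dt/dtau) = (-0.468368, -0.585145); Gamma_sss = 0.000000, Gamma_sst = 0.000000, Gamma_stt = -0.248549, Gamma_tss = 0.000000, Gamma_tst = 0.000000, Gamma_ttt = 0.611183; k3 = (-0.468368, -0.585145, 0.085102, -0.209266)
  k4: at (s, t) = (0.210591, 0.170811), (ds/dtau, dt/dtau) = (-0.459786, -0.606215); Gamma_sss = 0.000000, Gamma_sst = 0.000000, Gamma_stt = -0.267266, Gamma_tss = 0.000000, Gamma_tst = 0.000000, Gamma_ttt = 0.625835; k4 = (-0.459786, -0.606215, 0.098219, -0.229992)
  Y <- Y + (h/6)(k1 + 2k2 + 2k3 + k4): s = 0.2105, t = 0.1709, ds/dtau = -0.4598, dt/dtau = -0.6062


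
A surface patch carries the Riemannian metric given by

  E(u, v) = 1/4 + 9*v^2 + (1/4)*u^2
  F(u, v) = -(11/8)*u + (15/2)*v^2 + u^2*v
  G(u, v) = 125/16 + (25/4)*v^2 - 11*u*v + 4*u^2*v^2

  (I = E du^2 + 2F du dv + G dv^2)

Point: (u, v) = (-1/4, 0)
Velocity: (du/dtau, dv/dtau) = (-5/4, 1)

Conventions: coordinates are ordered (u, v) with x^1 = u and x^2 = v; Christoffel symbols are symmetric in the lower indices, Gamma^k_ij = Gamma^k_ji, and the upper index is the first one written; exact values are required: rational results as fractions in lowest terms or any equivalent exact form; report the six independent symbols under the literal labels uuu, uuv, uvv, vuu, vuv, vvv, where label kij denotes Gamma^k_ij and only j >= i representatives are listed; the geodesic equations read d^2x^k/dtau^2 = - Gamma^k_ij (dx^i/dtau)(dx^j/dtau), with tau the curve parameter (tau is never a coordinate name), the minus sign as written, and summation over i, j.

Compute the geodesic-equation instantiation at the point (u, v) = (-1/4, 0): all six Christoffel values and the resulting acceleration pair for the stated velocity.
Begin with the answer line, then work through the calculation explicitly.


Answer: Gamma_uuu = -4/501, Gamma_uuv = 0, Gamma_uvv = 4/501, Gamma_vuu = -88/501, Gamma_vuv = 0, Gamma_vvv = 88/501; accelerations (d^2u/dtau^2, d^2v/dtau^2) = (3/668, 33/334)

E = 17/64, F = 11/32, G = 125/16 at the point
E_u = -1/8, E_v = 0, F_u = -11/8, F_v = 1/16, G_u = 0, G_v = 11/4
EG - F^2 = 501/256;  g^inv = (256/501) * [[125/16, -11/32], [-11/32, 17/64]]
first-kind symbols [ij,l] = (1/2)(d_i g_jl + d_j g_il - d_l g_ij): [uu,u] = E_u/2 = -1/16, [uu,v] = F_u - E_v/2 = -11/8, [uv,u] = E_v/2 = 0, [uv,v] = G_u/2 = 0, [vv,u] = F_v - G_u/2 = 1/16, [vv,v] = G_v/2 = 11/8
Gamma^u_ij = (G*[ij,u] - F*[ij,v])/(EG - F^2), Gamma^v_ij = (E*[ij,v] - F*[ij,u])/(EG - F^2)
Gamma_uuu = -4/501, Gamma_uuv = 0, Gamma_uvv = 4/501, Gamma_vuu = -88/501, Gamma_vuv = 0, Gamma_vvv = 88/501
d^2u/dtau^2 = -(Gamma_uuu*(-5/4)^2 + 2*Gamma_uuv*(-5/4)*(1) + Gamma_uvv*(1)^2) = 3/668
d^2v/dtau^2 = -(Gamma_vuu*(-5/4)^2 + 2*Gamma_vuv*(-5/4)*(1) + Gamma_vvv*(1)^2) = 33/334


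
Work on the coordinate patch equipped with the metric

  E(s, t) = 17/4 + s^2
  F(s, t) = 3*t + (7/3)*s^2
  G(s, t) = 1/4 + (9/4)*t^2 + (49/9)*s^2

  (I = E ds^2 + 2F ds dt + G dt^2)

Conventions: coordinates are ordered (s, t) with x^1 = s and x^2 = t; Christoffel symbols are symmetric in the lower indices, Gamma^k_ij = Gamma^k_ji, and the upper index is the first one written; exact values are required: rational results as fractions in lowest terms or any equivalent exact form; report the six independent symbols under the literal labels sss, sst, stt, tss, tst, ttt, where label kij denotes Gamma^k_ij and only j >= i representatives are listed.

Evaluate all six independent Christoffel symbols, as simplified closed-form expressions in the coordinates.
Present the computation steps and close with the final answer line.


E = 17/4 + s^2; F = 3*t + (7/3)*s^2; G = 1/4 + (9/4)*t^2 + (49/9)*s^2
Gamma^k_ij = (1/2) g^{kl} (d_i g_jl + d_j g_il - d_l g_ij), with g^inv = (1/(EG-F^2)) [[G, -F], [-F, E]]
first partials: E_s = 2*s, E_t = 0, F_s = (14/3)*s, F_t = 3, G_s = (98/9)*s, G_t = (9/2)*t
D = EG - F^2 = 17/16 + (9/16)*t^2 + (421/18)*s^2 - 14*s^2*t + (9/4)*s^2*t^2
expanded: Gamma^s_ss = (G E_s - 2F F_s + F E_t)/(2D), Gamma^s_st = (G E_t - F G_s)/(2D), Gamma^s_tt = (2G F_t - G G_s - F G_t)/(2D), Gamma^t_ss = (2E F_s - E E_t - F E_s)/(2D), Gamma^t_st = (E G_s - F E_t)/(2D), Gamma^t_tt = (E G_t - 2F F_t + F G_s)/(2D); substitute and cancel common factors

Answer: Gamma_sss = (-784*s^3 + 324*s*t^2 - 2016*s*t + 36*s)/(324*s^2*t^2 - 2016*s^2*t + 3368*s^2 + 81*t^2 + 153), Gamma_sst = (-5488*s^3 - 7056*s*t)/(972*s^2*t^2 - 6048*s^2*t + 10104*s^2 + 243*t^2 + 459), Gamma_stt = (-38416*s^3 - 6804*s^2*t + 21168*s^2 - 15876*s*t^2 - 1764*s + 972)/(2916*s^2*t^2 - 18144*s^2*t + 30312*s^2 + 729*t^2 + 1377), Gamma_tss = (336*s^3 - 432*s*t + 2856*s)/(324*s^2*t^2 - 2016*s^2*t + 3368*s^2 + 81*t^2 + 153), Gamma_tst = (784*s^3 + 3332*s)/(324*s^2*t^2 - 2016*s^2*t + 3368*s^2 + 81*t^2 + 153), Gamma_ttt = (5488*s^3 + 972*s^2*t - 3024*s^2 + 7056*s*t + 243*t)/(972*s^2*t^2 - 6048*s^2*t + 10104*s^2 + 243*t^2 + 459)


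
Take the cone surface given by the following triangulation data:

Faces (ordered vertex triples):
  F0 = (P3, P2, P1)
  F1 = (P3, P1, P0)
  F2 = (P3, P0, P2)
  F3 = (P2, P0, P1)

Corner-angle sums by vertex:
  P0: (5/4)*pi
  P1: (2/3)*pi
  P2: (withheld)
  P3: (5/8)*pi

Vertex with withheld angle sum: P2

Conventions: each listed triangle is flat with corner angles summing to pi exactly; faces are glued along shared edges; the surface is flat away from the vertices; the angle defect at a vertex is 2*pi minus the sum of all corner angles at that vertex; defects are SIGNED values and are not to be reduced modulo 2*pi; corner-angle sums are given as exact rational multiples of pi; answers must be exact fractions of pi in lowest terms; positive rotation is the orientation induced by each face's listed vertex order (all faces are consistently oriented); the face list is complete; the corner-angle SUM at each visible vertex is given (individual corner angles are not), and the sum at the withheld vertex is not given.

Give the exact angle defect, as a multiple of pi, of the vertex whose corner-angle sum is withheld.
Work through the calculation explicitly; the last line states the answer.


V = 4, E = 6, F = 4; chi = V - E + F = 2
Gauss-Bonnet: total defect = 2*pi*chi = 4*pi; visible defects sum to (83/24)*pi

Answer: defect(P2) = (13/24)*pi


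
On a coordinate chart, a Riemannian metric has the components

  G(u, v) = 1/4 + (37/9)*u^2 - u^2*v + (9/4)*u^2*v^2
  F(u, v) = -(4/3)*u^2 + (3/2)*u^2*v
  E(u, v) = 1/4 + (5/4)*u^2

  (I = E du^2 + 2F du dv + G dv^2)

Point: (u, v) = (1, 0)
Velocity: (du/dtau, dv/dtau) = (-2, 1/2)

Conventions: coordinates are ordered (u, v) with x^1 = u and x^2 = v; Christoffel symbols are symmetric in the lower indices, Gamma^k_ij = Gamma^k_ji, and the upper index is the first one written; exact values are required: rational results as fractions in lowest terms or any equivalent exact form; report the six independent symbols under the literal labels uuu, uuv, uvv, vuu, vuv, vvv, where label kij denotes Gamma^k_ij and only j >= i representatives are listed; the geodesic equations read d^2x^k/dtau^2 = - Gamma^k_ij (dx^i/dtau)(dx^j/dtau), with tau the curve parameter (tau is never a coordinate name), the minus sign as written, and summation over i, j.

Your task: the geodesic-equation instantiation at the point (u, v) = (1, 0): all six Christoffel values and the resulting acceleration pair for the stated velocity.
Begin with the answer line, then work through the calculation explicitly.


Answer: Gamma_uuu = 39/98, Gamma_uuv = 1184/1029, Gamma_uvv = -7811/3087, Gamma_vuu = -24/49, Gamma_vuv = 444/343, Gamma_vvv = -914/1029; accelerations (d^2u/dtau^2, d^2v/dtau^2) = (16571/12348, 9817/2058)

E = 3/2, F = -4/3, G = 157/36 at the point
E_u = 5/2, E_v = 0, F_u = -8/3, F_v = 3/2, G_u = 74/9, G_v = -1
EG - F^2 = 343/72;  g^inv = (72/343) * [[157/36, 4/3], [4/3, 3/2]]
first-kind symbols [ij,l] = (1/2)(d_i g_jl + d_j g_il - d_l g_ij): [uu,u] = E_u/2 = 5/4, [uu,v] = F_u - E_v/2 = -8/3, [uv,u] = E_v/2 = 0, [uv,v] = G_u/2 = 37/9, [vv,u] = F_v - G_u/2 = -47/18, [vv,v] = G_v/2 = -1/2
Gamma^u_ij = (G*[ij,u] - F*[ij,v])/(EG - F^2), Gamma^v_ij = (E*[ij,v] - F*[ij,u])/(EG - F^2)
Gamma_uuu = 39/98, Gamma_uuv = 1184/1029, Gamma_uvv = -7811/3087, Gamma_vuu = -24/49, Gamma_vuv = 444/343, Gamma_vvv = -914/1029
d^2u/dtau^2 = -(Gamma_uuu*(-2)^2 + 2*Gamma_uuv*(-2)*(1/2) + Gamma_uvv*(1/2)^2) = 16571/12348
d^2v/dtau^2 = -(Gamma_vuu*(-2)^2 + 2*Gamma_vuv*(-2)*(1/2) + Gamma_vvv*(1/2)^2) = 9817/2058
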